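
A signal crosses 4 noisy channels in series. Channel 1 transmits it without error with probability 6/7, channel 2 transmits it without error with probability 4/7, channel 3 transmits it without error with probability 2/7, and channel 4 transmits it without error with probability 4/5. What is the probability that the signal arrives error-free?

192/1715

Each stage is reached only if all earlier stages succeed, so
P = 6/7 × 4/7 × 2/7 × 4/5 = 192/1715.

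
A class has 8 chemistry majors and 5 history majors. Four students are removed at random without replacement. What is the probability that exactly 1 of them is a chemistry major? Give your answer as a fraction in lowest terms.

16/143

One ordering (a chemistry major drawn first) has probability 8/13 × 5/12 × 4/11 × 3/10 = 480/17160 = 4/143.
There are C(4,1) = 4 such orderings, each equally likely, so P = 4 × 4/143 = 16/143.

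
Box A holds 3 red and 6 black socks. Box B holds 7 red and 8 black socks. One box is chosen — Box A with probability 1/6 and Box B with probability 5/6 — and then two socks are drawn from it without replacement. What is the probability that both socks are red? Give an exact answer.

13/72

From Box A: P(both red) = (3/9)(2/8) = 1/12.
From Box B: P(both red) = (7/15)(6/14) = 1/5.
Total probability = (1/6)(1/12) + (5/6)(1/5) = 13/72.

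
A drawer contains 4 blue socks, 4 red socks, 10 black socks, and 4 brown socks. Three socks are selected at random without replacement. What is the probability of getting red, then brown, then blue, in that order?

Chain rule:
P = 4/22 × 4/21 × 4/20 = 64/9240 = 8/1155.

8/1155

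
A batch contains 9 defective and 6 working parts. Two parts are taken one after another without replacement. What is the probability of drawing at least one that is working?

P(no working) = 9/15 × 8/14 = 72/210 = 12/35.
P(at least one) = 1 − 12/35 = 23/35.

23/35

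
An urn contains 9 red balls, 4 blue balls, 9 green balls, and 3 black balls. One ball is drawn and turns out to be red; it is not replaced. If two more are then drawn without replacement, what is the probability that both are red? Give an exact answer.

With the first ball removed, 8 red remain out of 24.
P = 8/24 × 7/23 = 56/552 = 7/69.

7/69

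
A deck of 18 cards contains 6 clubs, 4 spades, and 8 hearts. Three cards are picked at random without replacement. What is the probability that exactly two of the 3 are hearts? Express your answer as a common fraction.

One ordering (hearts drawn first) has probability 8/18 × 7/17 × 10/16 = 560/4896 = 35/306.
There are C(3,2) = 3 such orderings, each equally likely, so P = 3 × 35/306 = 35/102.

35/102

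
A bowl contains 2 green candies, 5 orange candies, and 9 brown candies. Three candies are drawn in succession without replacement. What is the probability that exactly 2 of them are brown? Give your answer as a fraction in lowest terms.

One ordering (brown drawn first) has probability 9/16 × 8/15 × 7/14 = 504/3360 = 3/20.
There are C(3,2) = 3 such orderings, each equally likely, so P = 3 × 3/20 = 9/20.

9/20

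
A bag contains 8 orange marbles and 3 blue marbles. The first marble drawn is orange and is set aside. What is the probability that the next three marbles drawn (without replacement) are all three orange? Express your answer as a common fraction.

With the first marble removed, 7 orange remain out of 10.
P = 7/10 × 6/9 × 5/8 = 210/720 = 7/24.

7/24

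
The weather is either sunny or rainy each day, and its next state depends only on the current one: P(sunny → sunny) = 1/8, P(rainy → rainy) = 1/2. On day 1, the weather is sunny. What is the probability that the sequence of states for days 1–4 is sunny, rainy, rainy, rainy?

7/32

Day 1 is given. For each transition, use the conditional probability from the current state:
P(rainy | sunny) = 7/8; P(rainy | rainy) = 1/2; P(rainy | rainy) = 1/2.
P = 7/8 × 1/2 × 1/2 = 7/32.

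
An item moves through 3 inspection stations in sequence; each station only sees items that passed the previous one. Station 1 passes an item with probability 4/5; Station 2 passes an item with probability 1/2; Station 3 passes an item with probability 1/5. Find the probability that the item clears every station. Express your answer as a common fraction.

The events are sequential, so multiply the conditional probabilities:
P = 4/5 × 1/2 × 1/5 = 4/50 = 2/25.

2/25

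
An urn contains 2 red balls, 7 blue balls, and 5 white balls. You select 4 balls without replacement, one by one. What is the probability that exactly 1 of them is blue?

35/143

One ordering (blue drawn first) has probability 7/14 × 7/13 × 6/12 × 5/11 = 1470/24024 = 35/572.
There are C(4,1) = 4 such orderings, each equally likely, so P = 4 × 35/572 = 35/143.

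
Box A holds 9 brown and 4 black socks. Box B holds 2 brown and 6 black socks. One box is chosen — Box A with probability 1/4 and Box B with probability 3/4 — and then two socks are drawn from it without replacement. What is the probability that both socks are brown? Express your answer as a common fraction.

207/1456

From Box A: P(both brown) = (9/13)(8/12) = 6/13.
From Box B: P(both brown) = (2/8)(1/7) = 1/28.
Total probability = (1/4)(6/13) + (3/4)(1/28) = 207/1456.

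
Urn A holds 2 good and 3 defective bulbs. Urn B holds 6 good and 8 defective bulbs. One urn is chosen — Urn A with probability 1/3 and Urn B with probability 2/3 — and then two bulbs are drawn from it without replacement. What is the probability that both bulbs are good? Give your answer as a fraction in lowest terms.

From Urn A: P(both good) = (2/5)(1/4) = 1/10.
From Urn B: P(both good) = (6/14)(5/13) = 15/91.
Total probability = (1/3)(1/10) + (2/3)(15/91) = 391/2730.

391/2730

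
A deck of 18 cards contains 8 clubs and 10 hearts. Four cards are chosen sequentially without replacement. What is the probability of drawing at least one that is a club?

P(no clubs) = 10/18 × 9/17 × 8/16 × 7/15 = 5040/73440 = 7/102.
P(at least one) = 1 − 7/102 = 95/102.

95/102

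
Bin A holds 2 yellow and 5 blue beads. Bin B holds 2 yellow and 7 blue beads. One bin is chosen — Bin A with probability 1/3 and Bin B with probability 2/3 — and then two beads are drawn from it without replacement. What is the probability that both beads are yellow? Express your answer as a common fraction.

From Bin A: P(both yellow) = (2/7)(1/6) = 1/21.
From Bin B: P(both yellow) = (2/9)(1/8) = 1/36.
Total probability = (1/3)(1/21) + (2/3)(1/36) = 13/378.

13/378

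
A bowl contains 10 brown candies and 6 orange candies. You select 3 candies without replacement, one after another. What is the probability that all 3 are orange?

1/28

P = 6/16 × 5/15 × 4/14 = 120/3360 = 1/28.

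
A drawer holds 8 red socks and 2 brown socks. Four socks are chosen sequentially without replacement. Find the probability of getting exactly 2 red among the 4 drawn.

2/15

One ordering (red drawn first) has probability 8/10 × 7/9 × 2/8 × 1/7 = 112/5040 = 1/45.
There are C(4,2) = 6 such orderings, each equally likely, so P = 6 × 1/45 = 2/15.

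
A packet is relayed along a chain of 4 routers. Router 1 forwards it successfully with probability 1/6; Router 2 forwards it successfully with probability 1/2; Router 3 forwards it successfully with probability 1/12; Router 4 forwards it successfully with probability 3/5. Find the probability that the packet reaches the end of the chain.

Each stage is reached only if all earlier stages succeed, so
P = 1/6 × 1/2 × 1/12 × 3/5 = 3/720 = 1/240.

1/240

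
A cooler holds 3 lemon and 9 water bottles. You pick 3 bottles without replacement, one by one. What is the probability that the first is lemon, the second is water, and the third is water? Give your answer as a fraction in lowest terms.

9/55

Chain rule:
P = 3/12 × 9/11 × 8/10 = 216/1320 = 9/55.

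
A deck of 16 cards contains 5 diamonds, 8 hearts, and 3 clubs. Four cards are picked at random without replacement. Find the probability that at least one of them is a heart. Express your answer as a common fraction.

25/26

P(no hearts) = 8/16 × 7/15 × 6/14 × 5/13 = 1680/43680 = 1/26.
P(at least one) = 1 − 1/26 = 25/26.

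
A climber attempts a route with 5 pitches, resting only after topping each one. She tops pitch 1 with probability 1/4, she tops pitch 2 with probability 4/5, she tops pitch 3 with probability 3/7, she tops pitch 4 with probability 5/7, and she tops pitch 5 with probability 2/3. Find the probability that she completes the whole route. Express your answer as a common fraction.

2/49

The events are sequential, so multiply the conditional probabilities:
P = 1/4 × 4/5 × 3/7 × 5/7 × 2/3 = 120/2940 = 2/49.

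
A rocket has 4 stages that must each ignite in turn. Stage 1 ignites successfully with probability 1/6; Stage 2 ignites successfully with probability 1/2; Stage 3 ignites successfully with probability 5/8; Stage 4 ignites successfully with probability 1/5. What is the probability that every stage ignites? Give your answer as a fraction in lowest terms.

1/96

The events are sequential, so multiply the conditional probabilities:
P = 1/6 × 1/2 × 5/8 × 1/5 = 5/480 = 1/96.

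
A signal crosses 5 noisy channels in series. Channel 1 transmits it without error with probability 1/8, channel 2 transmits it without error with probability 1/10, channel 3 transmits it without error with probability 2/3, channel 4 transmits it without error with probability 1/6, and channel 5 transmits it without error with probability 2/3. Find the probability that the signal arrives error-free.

Each stage is reached only if all earlier stages succeed, so
P = 1/8 × 1/10 × 2/3 × 1/6 × 2/3 = 4/4320 = 1/1080.

1/1080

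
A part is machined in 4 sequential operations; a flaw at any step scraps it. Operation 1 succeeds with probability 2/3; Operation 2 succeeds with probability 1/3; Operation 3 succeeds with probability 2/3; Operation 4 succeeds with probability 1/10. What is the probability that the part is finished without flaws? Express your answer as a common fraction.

2/135

Multiplying along the chain,
P = 2/3 × 1/3 × 2/3 × 1/10 = 4/270 = 2/135.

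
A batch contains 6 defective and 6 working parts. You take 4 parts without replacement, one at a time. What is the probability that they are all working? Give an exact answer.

P(all working) = 6/12 × 5/11 × 4/10 × 3/9 = 360/11880 = 1/33.

1/33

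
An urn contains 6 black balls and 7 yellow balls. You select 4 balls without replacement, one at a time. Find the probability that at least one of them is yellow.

140/143

P(no yellow) = 6/13 × 5/12 × 4/11 × 3/10 = 360/17160 = 3/143.
P(at least one) = 1 − 3/143 = 140/143.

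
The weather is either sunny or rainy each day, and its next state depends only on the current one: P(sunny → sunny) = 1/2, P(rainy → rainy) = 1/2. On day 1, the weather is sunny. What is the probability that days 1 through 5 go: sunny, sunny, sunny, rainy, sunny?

1/16

Day 1 is given. For each transition, use the conditional probability from the current state:
P(sunny | sunny) = 1/2; P(sunny | sunny) = 1/2; P(rainy | sunny) = 1/2; P(sunny | rainy) = 1/2.
P = 1/2 × 1/2 × 1/2 × 1/2 = 1/16.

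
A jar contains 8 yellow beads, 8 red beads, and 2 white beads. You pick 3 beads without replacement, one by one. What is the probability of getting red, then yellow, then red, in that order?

14/153

Chain rule:
P = 8/18 × 8/17 × 7/16 = 448/4896 = 14/153.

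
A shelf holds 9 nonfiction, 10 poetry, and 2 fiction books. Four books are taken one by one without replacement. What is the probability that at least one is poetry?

377/399

P(no poetry) = 11/21 × 10/20 × 9/19 × 8/18 = 7920/143640 = 22/399.
P(at least one) = 1 − 22/399 = 377/399.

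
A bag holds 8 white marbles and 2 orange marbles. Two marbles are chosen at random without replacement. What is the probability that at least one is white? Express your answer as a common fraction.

44/45

P(no white) = 2/10 × 1/9 = 2/90 = 1/45.
P(at least one) = 1 − 1/45 = 44/45.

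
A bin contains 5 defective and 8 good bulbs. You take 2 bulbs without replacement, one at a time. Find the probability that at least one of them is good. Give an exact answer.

P(no good) = 5/13 × 4/12 = 20/156 = 5/39.
P(at least one) = 1 − 5/39 = 34/39.

34/39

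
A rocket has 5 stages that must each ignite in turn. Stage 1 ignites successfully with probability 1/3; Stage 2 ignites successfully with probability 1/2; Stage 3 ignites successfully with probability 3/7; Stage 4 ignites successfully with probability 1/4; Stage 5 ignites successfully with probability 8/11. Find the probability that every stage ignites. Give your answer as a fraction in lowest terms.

1/77

Multiplying along the chain,
P = 1/3 × 1/2 × 3/7 × 1/4 × 8/11 = 24/1848 = 1/77.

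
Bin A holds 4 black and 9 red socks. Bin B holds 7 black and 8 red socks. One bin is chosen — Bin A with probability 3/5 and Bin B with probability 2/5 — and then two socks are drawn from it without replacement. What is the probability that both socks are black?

From Bin A: P(both black) = (4/13)(3/12) = 1/13.
From Bin B: P(both black) = (7/15)(6/14) = 1/5.
Total probability = (3/5)(1/13) + (2/5)(1/5) = 41/325.

41/325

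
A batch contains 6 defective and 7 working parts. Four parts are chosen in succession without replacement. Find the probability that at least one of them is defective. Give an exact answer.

P(no defective) = 7/13 × 6/12 × 5/11 × 4/10 = 840/17160 = 7/143.
P(at least one) = 1 − 7/143 = 136/143.

136/143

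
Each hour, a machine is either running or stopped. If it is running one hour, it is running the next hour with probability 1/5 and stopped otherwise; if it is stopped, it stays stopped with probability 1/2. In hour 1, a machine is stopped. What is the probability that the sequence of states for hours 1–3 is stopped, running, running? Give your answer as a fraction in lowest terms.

1/10

Hour 1 is given. For each transition, use the conditional probability from the current state:
P(running | stopped) = 1/2; P(running | running) = 1/5.
P = 1/2 × 1/5 = 1/10.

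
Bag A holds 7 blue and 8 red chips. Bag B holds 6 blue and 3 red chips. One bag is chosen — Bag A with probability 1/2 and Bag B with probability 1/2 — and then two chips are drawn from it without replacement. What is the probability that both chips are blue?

37/120

From Bag A: P(both blue) = (7/15)(6/14) = 1/5.
From Bag B: P(both blue) = (6/9)(5/8) = 5/12.
Total probability = (1/2)(1/5) + (1/2)(5/12) = 37/120.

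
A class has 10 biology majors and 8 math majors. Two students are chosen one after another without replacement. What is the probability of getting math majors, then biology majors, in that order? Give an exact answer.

Chain rule:
P = 8/18 × 10/17 = 80/306 = 40/153.

40/153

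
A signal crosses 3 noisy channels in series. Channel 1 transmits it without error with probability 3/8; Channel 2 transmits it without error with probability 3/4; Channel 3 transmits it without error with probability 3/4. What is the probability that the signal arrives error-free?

The events are sequential, so multiply the conditional probabilities:
P = 3/8 × 3/4 × 3/4 = 27/128.

27/128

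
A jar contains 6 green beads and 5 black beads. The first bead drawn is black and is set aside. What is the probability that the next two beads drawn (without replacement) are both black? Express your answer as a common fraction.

2/15

After the first draw, 4 of the remaining 10 beads are black.
P = 4/10 × 3/9 = 12/90 = 2/15.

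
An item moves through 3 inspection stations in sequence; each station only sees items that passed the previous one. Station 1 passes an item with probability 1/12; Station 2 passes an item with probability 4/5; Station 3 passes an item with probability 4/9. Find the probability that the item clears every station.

4/135

Each stage is reached only if all earlier stages succeed, so
P = 1/12 × 4/5 × 4/9 = 16/540 = 4/135.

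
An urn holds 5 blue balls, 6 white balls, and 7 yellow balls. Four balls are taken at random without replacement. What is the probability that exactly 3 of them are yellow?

77/612

One ordering (yellow drawn first) has probability 7/18 × 6/17 × 5/16 × 11/15 = 2310/73440 = 77/2448.
There are C(4,3) = 4 such orderings, each equally likely, so P = 4 × 77/2448 = 77/612.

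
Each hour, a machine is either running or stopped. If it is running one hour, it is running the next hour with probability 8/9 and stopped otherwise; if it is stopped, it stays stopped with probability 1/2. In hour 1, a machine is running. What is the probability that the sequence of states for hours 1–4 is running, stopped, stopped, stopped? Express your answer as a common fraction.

Hour 1 is given. For each transition, use the conditional probability from the current state:
P(stopped | running) = 1/9; P(stopped | stopped) = 1/2; P(stopped | stopped) = 1/2.
P = 1/9 × 1/2 × 1/2 = 1/36.

1/36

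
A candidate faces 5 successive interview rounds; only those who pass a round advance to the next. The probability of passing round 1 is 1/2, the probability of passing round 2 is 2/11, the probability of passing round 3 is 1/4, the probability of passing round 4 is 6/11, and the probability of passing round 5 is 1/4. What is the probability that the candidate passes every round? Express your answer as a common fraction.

3/968

Each stage is reached only if all earlier stages succeed, so
P = 1/2 × 2/11 × 1/4 × 6/11 × 1/4 = 12/3872 = 3/968.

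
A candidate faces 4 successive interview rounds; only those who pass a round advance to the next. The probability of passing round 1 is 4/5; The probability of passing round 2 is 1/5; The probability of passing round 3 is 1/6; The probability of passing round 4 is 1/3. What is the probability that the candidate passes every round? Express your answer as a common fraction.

Multiplying along the chain,
P = 4/5 × 1/5 × 1/6 × 1/3 = 4/450 = 2/225.

2/225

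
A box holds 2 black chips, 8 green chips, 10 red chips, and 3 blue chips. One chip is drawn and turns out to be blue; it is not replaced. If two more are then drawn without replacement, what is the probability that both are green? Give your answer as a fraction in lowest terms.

After the first draw, 8 of the remaining 22 chips are green.
P = 8/22 × 7/21 = 56/462 = 4/33.

4/33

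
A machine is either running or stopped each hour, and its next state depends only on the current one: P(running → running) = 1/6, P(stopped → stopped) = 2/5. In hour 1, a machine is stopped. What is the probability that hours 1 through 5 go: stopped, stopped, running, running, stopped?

1/30

Hour 1 is given. For each transition, use the conditional probability from the current state:
P(stopped | stopped) = 2/5; P(running | stopped) = 3/5; P(running | running) = 1/6; P(stopped | running) = 5/6.
P = 2/5 × 3/5 × 1/6 × 5/6 = 30/900 = 1/30.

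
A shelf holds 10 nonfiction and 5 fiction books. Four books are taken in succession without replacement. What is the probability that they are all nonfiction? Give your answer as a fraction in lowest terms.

P(every draw is nonfiction) = 10/15 × 9/14 × 8/13 × 7/12 = 5040/32760 = 2/13.

2/13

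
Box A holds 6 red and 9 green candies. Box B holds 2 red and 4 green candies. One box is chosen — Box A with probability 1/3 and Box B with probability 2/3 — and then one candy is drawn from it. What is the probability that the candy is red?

16/45

From Box A: P(red) = 6/15.
From Box B: P(red) = 2/6.
Total probability = (1/3)(6/15) + (2/3)(2/6) = 16/45.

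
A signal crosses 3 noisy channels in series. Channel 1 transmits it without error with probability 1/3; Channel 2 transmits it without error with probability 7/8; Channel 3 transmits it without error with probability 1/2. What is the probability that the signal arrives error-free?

7/48

Multiplying along the chain,
P = 1/3 × 7/8 × 1/2 = 7/48.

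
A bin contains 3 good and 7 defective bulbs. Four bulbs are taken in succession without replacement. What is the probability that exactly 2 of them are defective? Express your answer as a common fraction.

3/10

One ordering (defective drawn first) has probability 7/10 × 6/9 × 3/8 × 2/7 = 252/5040 = 1/20.
There are C(4,2) = 6 such orderings, each equally likely, so P = 6 × 1/20 = 3/10.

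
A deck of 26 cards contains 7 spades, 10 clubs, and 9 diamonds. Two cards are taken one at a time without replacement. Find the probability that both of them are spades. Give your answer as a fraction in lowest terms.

P(every draw is a spade) = 7/26 × 6/25 = 42/650 = 21/325.

21/325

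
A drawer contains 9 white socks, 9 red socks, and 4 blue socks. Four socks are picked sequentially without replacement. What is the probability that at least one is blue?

P(no blue) = 18/22 × 17/21 × 16/20 × 15/19 = 73440/175560 = 612/1463.
P(at least one) = 1 − 612/1463 = 851/1463.

851/1463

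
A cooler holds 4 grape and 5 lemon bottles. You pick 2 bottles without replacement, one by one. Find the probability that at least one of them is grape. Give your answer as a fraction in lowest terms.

P(no grape) = 5/9 × 4/8 = 20/72 = 5/18.
P(at least one) = 1 − 5/18 = 13/18.

13/18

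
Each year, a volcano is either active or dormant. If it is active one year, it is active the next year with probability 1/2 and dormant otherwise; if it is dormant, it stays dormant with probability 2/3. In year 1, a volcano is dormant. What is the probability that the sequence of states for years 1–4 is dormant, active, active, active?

1/12

Year 1 is given. For each transition, use the conditional probability from the current state:
P(active | dormant) = 1/3; P(active | active) = 1/2; P(active | active) = 1/2.
P = 1/3 × 1/2 × 1/2 = 1/12.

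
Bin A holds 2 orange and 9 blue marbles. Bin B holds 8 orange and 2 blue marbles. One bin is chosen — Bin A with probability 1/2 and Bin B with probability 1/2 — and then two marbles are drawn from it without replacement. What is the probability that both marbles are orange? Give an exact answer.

From Bin A: P(both orange) = (2/11)(1/10) = 1/55.
From Bin B: P(both orange) = (8/10)(7/9) = 28/45.
Total probability = (1/2)(1/55) + (1/2)(28/45) = 317/990.

317/990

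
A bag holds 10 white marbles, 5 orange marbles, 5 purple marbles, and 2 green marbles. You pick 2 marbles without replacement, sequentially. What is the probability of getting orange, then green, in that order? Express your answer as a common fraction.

Each draw changes the counts, so multiply the conditional probabilities along the sequence:
P = 5/22 × 2/21 = 10/462 = 5/231.

5/231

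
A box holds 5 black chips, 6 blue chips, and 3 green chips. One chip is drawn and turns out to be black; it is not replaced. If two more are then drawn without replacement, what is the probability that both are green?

After the first draw, 3 of the remaining 13 chips are green.
P = 3/13 × 2/12 = 6/156 = 1/26.

1/26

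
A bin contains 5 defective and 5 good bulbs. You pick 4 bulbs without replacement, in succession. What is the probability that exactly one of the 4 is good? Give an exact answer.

One ordering (good drawn first) has probability 5/10 × 5/9 × 4/8 × 3/7 = 300/5040 = 5/84.
There are C(4,1) = 4 such orderings, each equally likely, so P = 4 × 5/84 = 5/21.

5/21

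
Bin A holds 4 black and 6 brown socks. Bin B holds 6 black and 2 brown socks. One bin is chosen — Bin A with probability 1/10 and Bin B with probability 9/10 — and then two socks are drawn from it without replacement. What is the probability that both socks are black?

2081/4200

From Bin A: P(both black) = (4/10)(3/9) = 2/15.
From Bin B: P(both black) = (6/8)(5/7) = 15/28.
Total probability = (1/10)(2/15) + (9/10)(15/28) = 2081/4200.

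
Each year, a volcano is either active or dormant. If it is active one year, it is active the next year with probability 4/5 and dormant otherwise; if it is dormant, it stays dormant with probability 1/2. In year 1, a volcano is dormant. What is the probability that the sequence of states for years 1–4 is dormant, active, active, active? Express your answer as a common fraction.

Year 1 is given. For each transition, use the conditional probability from the current state:
P(active | dormant) = 1/2; P(active | active) = 4/5; P(active | active) = 4/5.
P = 1/2 × 4/5 × 4/5 = 16/50 = 8/25.

8/25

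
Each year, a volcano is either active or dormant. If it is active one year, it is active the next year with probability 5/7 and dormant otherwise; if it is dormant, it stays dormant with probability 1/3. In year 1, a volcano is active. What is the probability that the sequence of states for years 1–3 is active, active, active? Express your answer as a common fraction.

25/49

Year 1 is given. For each transition, use the conditional probability from the current state:
P(active | active) = 5/7; P(active | active) = 5/7.
P = 5/7 × 5/7 = 25/49.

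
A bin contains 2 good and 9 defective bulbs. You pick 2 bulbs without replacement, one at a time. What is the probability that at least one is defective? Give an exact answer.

54/55

P(no defective) = 2/11 × 1/10 = 2/110 = 1/55.
P(at least one) = 1 − 1/55 = 54/55.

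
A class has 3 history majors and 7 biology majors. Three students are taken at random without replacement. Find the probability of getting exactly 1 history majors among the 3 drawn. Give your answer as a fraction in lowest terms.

21/40

One ordering (a history major drawn first) has probability 3/10 × 7/9 × 6/8 = 126/720 = 7/40.
There are C(3,1) = 3 such orderings, each equally likely, so P = 3 × 7/40 = 21/40.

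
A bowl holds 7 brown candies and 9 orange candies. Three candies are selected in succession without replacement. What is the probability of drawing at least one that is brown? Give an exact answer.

17/20

P(no brown) = 9/16 × 8/15 × 7/14 = 504/3360 = 3/20.
P(at least one) = 1 − 3/20 = 17/20.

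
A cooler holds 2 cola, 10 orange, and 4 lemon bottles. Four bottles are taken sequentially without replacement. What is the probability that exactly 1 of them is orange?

One ordering (orange drawn first) has probability 10/16 × 6/15 × 5/14 × 4/13 = 1200/43680 = 5/182.
There are C(4,1) = 4 such orderings, each equally likely, so P = 4 × 5/182 = 10/91.

10/91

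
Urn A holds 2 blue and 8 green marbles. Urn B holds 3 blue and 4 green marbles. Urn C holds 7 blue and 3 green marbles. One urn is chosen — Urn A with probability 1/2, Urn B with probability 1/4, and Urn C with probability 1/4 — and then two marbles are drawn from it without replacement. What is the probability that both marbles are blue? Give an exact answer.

103/630

From Urn A: P(both blue) = (2/10)(1/9) = 1/45.
From Urn B: P(both blue) = (3/7)(2/6) = 1/7.
From Urn C: P(both blue) = (7/10)(6/9) = 7/15.
Total probability = (1/2)(1/45) + (1/4)(1/7) + (1/4)(7/15) = 103/630.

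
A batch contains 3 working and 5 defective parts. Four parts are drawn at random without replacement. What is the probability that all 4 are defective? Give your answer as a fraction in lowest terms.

P = 5/8 × 4/7 × 3/6 × 2/5 = 120/1680 = 1/14.

1/14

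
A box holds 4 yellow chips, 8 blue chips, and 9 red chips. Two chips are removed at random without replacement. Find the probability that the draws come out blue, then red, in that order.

6/35

Chain rule:
P = 8/21 × 9/20 = 72/420 = 6/35.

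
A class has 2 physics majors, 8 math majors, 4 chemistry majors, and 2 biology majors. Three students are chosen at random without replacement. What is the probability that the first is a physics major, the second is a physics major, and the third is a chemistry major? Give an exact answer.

Multiply the probability of each draw given the previous ones:
P = 2/16 × 1/15 × 4/14 = 8/3360 = 1/420.

1/420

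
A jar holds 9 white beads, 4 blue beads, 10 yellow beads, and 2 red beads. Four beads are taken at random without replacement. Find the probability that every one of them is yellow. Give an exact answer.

P(all yellow) = 10/25 × 9/24 × 8/23 × 7/22 = 5040/303600 = 21/1265.

21/1265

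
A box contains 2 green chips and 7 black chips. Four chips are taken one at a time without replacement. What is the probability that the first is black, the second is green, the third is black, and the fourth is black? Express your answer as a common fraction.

5/36

Each draw changes the counts, so multiply the conditional probabilities along the sequence:
P = 7/9 × 2/8 × 6/7 × 5/6 = 420/3024 = 5/36.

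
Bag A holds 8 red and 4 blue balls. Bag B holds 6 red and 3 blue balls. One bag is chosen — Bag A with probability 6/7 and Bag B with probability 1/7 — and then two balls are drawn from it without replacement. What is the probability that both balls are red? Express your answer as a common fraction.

391/924

From Bag A: P(both red) = (8/12)(7/11) = 14/33.
From Bag B: P(both red) = (6/9)(5/8) = 5/12.
Total probability = (6/7)(14/33) + (1/7)(5/12) = 391/924.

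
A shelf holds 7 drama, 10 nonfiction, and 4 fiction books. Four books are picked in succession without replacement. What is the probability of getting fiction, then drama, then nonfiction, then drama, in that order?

2/171

Multiply the probability of each draw given the previous ones:
P = 4/21 × 7/20 × 10/19 × 6/18 = 1680/143640 = 2/171.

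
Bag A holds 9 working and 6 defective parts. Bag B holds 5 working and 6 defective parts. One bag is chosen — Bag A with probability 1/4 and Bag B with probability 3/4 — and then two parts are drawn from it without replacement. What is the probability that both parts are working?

From Bag A: P(both working) = (9/15)(8/14) = 12/35.
From Bag B: P(both working) = (5/11)(4/10) = 2/11.
Total probability = (1/4)(12/35) + (3/4)(2/11) = 171/770.

171/770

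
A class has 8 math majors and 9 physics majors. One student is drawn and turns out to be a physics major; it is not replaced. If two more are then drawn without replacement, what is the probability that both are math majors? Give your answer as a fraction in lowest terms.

After the first draw, 8 of the remaining 16 students are math majors.
P = 8/16 × 7/15 = 56/240 = 7/30.

7/30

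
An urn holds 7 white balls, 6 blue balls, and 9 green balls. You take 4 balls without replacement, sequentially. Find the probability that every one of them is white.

1/209

P(all white) = 7/22 × 6/21 × 5/20 × 4/19 = 840/175560 = 1/209.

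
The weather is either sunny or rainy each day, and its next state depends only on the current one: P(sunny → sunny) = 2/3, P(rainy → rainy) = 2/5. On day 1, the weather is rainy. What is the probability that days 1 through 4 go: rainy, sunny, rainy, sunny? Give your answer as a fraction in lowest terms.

Day 1 is given. For each transition, use the conditional probability from the current state:
P(sunny | rainy) = 3/5; P(rainy | sunny) = 1/3; P(sunny | rainy) = 3/5.
P = 3/5 × 1/3 × 3/5 = 9/75 = 3/25.

3/25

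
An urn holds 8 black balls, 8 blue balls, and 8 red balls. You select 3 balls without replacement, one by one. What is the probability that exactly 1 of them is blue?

One ordering (blue drawn first) has probability 8/24 × 16/23 × 15/22 = 1920/12144 = 40/253.
There are C(3,1) = 3 such orderings, each equally likely, so P = 3 × 40/253 = 120/253.

120/253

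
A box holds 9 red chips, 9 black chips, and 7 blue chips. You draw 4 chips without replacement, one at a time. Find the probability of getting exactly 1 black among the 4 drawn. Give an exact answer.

504/1265

One ordering (black drawn first) has probability 9/25 × 16/24 × 15/23 × 14/22 = 30240/303600 = 126/1265.
There are C(4,1) = 4 such orderings, each equally likely, so P = 4 × 126/1265 = 504/1265.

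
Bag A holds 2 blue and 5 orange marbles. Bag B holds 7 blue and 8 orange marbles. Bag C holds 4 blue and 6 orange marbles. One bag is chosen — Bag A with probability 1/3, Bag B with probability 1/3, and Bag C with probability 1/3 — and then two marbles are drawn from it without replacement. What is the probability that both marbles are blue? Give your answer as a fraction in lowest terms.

8/63

From Bag A: P(both blue) = (2/7)(1/6) = 1/21.
From Bag B: P(both blue) = (7/15)(6/14) = 1/5.
From Bag C: P(both blue) = (4/10)(3/9) = 2/15.
Total probability = (1/3)(1/21) + (1/3)(1/5) + (1/3)(2/15) = 8/63.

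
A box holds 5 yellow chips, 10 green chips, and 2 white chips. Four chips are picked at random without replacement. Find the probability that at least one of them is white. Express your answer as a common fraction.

P(no white) = 15/17 × 14/16 × 13/15 × 12/14 = 32760/57120 = 39/68.
P(at least one) = 1 − 39/68 = 29/68.

29/68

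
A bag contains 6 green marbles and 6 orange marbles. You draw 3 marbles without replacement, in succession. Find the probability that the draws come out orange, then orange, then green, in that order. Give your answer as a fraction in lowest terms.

3/22

Multiply the probability of each draw given the previous ones:
P = 6/12 × 5/11 × 6/10 = 180/1320 = 3/22.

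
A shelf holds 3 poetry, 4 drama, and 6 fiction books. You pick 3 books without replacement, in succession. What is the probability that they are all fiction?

P(every draw is fiction) = 6/13 × 5/12 × 4/11 = 120/1716 = 10/143.

10/143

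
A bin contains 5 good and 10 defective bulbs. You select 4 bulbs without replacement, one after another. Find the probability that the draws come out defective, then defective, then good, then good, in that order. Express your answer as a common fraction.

Chain rule:
P = 10/15 × 9/14 × 5/13 × 4/12 = 1800/32760 = 5/91.

5/91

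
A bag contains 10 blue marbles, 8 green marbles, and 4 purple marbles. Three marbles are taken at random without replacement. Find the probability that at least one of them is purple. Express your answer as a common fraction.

181/385

P(no purple) = 18/22 × 17/21 × 16/20 = 4896/9240 = 204/385.
P(at least one) = 1 − 204/385 = 181/385.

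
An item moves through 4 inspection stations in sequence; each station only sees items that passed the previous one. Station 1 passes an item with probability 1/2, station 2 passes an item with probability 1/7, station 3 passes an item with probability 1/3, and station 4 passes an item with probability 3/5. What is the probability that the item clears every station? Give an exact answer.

1/70

The events are sequential, so multiply the conditional probabilities:
P = 1/2 × 1/7 × 1/3 × 3/5 = 3/210 = 1/70.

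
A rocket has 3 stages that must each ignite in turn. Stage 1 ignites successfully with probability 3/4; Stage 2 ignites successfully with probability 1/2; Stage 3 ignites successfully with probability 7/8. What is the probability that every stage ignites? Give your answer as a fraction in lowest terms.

21/64

The events are sequential, so multiply the conditional probabilities:
P = 3/4 × 1/2 × 7/8 = 21/64.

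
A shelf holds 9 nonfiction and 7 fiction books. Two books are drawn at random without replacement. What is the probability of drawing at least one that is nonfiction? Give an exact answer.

P(no nonfiction) = 7/16 × 6/15 = 42/240 = 7/40.
P(at least one) = 1 − 7/40 = 33/40.

33/40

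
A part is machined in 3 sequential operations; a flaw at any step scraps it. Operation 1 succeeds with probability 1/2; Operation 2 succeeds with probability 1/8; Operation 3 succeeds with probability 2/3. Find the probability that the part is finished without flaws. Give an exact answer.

Each stage is reached only if all earlier stages succeed, so
P = 1/2 × 1/8 × 2/3 = 2/48 = 1/24.

1/24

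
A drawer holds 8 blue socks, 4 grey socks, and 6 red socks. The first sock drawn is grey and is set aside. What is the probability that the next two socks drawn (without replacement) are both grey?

3/136

After the first draw, 3 of the remaining 17 socks are grey.
P = 3/17 × 2/16 = 6/272 = 3/136.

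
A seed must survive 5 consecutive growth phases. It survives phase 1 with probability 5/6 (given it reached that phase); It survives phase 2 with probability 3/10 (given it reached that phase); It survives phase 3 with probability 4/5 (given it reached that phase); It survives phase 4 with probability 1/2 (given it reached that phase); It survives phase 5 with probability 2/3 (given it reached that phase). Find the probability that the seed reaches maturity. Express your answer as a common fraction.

1/15

The events are sequential, so multiply the conditional probabilities:
P = 5/6 × 3/10 × 4/5 × 1/2 × 2/3 = 120/1800 = 1/15.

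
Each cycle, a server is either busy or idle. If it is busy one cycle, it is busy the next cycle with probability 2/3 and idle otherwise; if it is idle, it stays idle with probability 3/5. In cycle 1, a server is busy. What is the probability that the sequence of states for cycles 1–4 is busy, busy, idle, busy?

4/45

Cycle 1 is given. For each transition, use the conditional probability from the current state:
P(busy | busy) = 2/3; P(idle | busy) = 1/3; P(busy | idle) = 2/5.
P = 2/3 × 1/3 × 2/5 = 4/45.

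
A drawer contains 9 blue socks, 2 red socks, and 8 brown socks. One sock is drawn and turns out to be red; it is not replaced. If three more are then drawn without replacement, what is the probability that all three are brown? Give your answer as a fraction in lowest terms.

After the first draw, 8 of the remaining 18 socks are brown.
P = 8/18 × 7/17 × 6/16 = 336/4896 = 7/102.

7/102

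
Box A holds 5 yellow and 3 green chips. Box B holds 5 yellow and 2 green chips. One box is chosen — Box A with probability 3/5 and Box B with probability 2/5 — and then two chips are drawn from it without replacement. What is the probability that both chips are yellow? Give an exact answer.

17/42

From Box A: P(both yellow) = (5/8)(4/7) = 5/14.
From Box B: P(both yellow) = (5/7)(4/6) = 10/21.
Total probability = (3/5)(5/14) + (2/5)(10/21) = 17/42.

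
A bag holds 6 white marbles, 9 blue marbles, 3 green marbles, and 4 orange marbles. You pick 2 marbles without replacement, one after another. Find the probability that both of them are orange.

2/77

P = 4/22 × 3/21 = 12/462 = 2/77.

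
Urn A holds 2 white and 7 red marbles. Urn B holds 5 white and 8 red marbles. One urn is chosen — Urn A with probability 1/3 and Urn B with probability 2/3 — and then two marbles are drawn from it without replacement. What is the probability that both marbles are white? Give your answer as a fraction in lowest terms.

From Urn A: P(both white) = (2/9)(1/8) = 1/36.
From Urn B: P(both white) = (5/13)(4/12) = 5/39.
Total probability = (1/3)(1/36) + (2/3)(5/39) = 133/1404.

133/1404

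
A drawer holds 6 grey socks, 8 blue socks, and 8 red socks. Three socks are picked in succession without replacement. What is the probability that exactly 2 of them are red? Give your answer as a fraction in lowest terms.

One ordering (red drawn first) has probability 8/22 × 7/21 × 14/20 = 784/9240 = 14/165.
There are C(3,2) = 3 such orderings, each equally likely, so P = 3 × 14/165 = 14/55.

14/55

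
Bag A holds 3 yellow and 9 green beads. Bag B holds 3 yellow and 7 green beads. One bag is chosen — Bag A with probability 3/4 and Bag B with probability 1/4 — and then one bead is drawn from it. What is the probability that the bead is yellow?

From Bag A: P(yellow) = 3/12.
From Bag B: P(yellow) = 3/10.
Total probability = (3/4)(3/12) + (1/4)(3/10) = 21/80.

21/80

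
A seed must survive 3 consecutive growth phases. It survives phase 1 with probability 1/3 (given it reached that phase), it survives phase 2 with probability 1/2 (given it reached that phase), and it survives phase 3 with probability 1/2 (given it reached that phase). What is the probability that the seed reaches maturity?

1/12

Each stage is reached only if all earlier stages succeed, so
P = 1/3 × 1/2 × 1/2 = 1/12.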